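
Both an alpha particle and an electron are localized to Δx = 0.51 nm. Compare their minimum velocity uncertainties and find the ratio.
The electron has the larger minimum velocity uncertainty, by a ratio of 7294.3.

For both particles, Δp_min = ℏ/(2Δx) = 1.034e-25 kg·m/s (same for both).

The velocity uncertainty is Δv = Δp/m:
- alpha particle: Δv = 1.034e-25 / 6.645e-27 = 1.556e+01 m/s = 15.560 m/s
- electron: Δv = 1.034e-25 / 9.109e-31 = 1.135e+05 m/s = 113.498 km/s

Ratio: 1.135e+05 / 1.556e+01 = 7294.3

The lighter particle has larger velocity uncertainty because Δv ∝ 1/m.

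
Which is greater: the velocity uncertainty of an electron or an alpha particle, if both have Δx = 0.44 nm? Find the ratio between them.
The electron has the larger minimum velocity uncertainty, by a ratio of 7294.3.

For both particles, Δp_min = ℏ/(2Δx) = 1.198e-25 kg·m/s (same for both).

The velocity uncertainty is Δv = Δp/m:
- electron: Δv = 1.198e-25 / 9.109e-31 = 1.316e+05 m/s = 131.554 km/s
- alpha particle: Δv = 1.198e-25 / 6.645e-27 = 1.804e+01 m/s = 18.035 m/s

Ratio: 1.316e+05 / 1.804e+01 = 7294.3

The lighter particle has larger velocity uncertainty because Δv ∝ 1/m.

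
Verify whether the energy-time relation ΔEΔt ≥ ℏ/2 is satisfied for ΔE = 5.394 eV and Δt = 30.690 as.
No, it violates the uncertainty relation.

Calculate the product ΔEΔt:
ΔE = 5.394 eV = 8.642e-19 J
ΔEΔt = (8.642e-19 J) × (3.069e-17 s)
ΔEΔt = 2.652e-35 J·s

Compare to the minimum allowed value ℏ/2:
ℏ/2 = 5.273e-35 J·s

Since ΔEΔt = 2.652e-35 J·s < 5.273e-35 J·s = ℏ/2,
this violates the uncertainty relation.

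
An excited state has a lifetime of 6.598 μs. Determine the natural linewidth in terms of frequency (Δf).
12.061 kHz

Using the energy-time uncertainty principle and E = hf:
ΔEΔt ≥ ℏ/2
hΔf·Δt ≥ ℏ/2

The minimum frequency uncertainty is:
Δf = ℏ/(2hτ) = 1/(4πτ)
Δf = 1/(4π × 6.598e-06 s)
Δf = 1.206e+04 Hz = 12.061 kHz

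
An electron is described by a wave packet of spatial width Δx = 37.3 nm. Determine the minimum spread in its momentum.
1.414 × 10^-27 kg·m/s

For a wave packet, the spatial width Δx and momentum spread Δp are related by the uncertainty principle:
ΔxΔp ≥ ℏ/2

The minimum momentum spread is:
Δp_min = ℏ/(2Δx)
Δp_min = (1.055e-34 J·s) / (2 × 3.730e-08 m)
Δp_min = 1.414e-27 kg·m/s

A wave packet cannot have both a well-defined position and well-defined momentum.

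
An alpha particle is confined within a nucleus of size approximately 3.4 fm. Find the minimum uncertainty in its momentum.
1.551 × 10^-20 kg·m/s

Using the Heisenberg uncertainty principle:
ΔxΔp ≥ ℏ/2

With Δx ≈ L = 3.400e-15 m (the confinement size):
Δp_min = ℏ/(2Δx)
Δp_min = (1.055e-34 J·s) / (2 × 3.400e-15 m)
Δp_min = 1.551e-20 kg·m/s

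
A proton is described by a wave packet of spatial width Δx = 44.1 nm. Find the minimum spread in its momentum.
1.196 × 10^-27 kg·m/s

For a wave packet, the spatial width Δx and momentum spread Δp are related by the uncertainty principle:
ΔxΔp ≥ ℏ/2

The minimum momentum spread is:
Δp_min = ℏ/(2Δx)
Δp_min = (1.055e-34 J·s) / (2 × 4.410e-08 m)
Δp_min = 1.196e-27 kg·m/s

A wave packet cannot have both a well-defined position and well-defined momentum.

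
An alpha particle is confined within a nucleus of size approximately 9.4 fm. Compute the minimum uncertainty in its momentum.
5.609 × 10^-21 kg·m/s

Using the Heisenberg uncertainty principle:
ΔxΔp ≥ ℏ/2

With Δx ≈ L = 9.400e-15 m (the confinement size):
Δp_min = ℏ/(2Δx)
Δp_min = (1.055e-34 J·s) / (2 × 9.400e-15 m)
Δp_min = 5.609e-21 kg·m/s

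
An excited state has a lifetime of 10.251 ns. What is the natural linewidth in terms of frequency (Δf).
7.763 MHz

Using the energy-time uncertainty principle and E = hf:
ΔEΔt ≥ ℏ/2
hΔf·Δt ≥ ℏ/2

The minimum frequency uncertainty is:
Δf = ℏ/(2hτ) = 1/(4πτ)
Δf = 1/(4π × 1.025e-08 s)
Δf = 7.763e+06 Hz = 7.763 MHz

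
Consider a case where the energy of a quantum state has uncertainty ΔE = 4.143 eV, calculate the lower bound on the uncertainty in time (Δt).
79.437 as

Using the energy-time uncertainty principle:
ΔEΔt ≥ ℏ/2

The minimum uncertainty in time is:
Δt_min = ℏ/(2ΔE)
Δt_min = (1.055e-34 J·s) / (2 × 6.638e-19 J)
Δt_min = 7.944e-17 s = 79.437 as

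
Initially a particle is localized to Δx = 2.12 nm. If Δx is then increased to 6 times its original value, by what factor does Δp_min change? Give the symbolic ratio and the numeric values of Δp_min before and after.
Original Δp_min = 2.487 × 10^-26 kg·m/s; new Δp'_min = 4.145 × 10^-27 kg·m/s; ratio Δp'_min/Δp_min = 1/6.

From the uncertainty principle ΔxΔp ≥ ℏ/2, the minimum momentum uncertainty is Δp_min = ℏ/(2Δx).

Original (Δx = 2.12 nm = 2.120e-09 m):
Δp_min = (1.055e-34 J·s)/(2 × 2.120e-09 m) = 2.487e-26 kg·m/s

When Δx → 6Δx:
Δp'_min = ℏ/(2 × 6Δx) = (1/6) × ℏ/(2Δx) = (1/6) × Δp_min
Δp'_min = 1/6 × 2.487e-26 kg·m/s = 4.145e-27 kg·m/s

Since Δp_min ∝ 1/Δx, when Δx is increased to 6 times its original value, Δp_min decreases to 1/6 of its original value.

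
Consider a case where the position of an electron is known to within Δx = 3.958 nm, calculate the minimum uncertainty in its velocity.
14.625 km/s

Using the Heisenberg uncertainty principle and Δp = mΔv:
ΔxΔp ≥ ℏ/2
Δx(mΔv) ≥ ℏ/2

The minimum uncertainty in velocity is:
Δv_min = ℏ/(2mΔx)
Δv_min = (1.055e-34 J·s) / (2 × 9.109e-31 kg × 3.958e-09 m)
Δv_min = 1.462e+04 m/s = 14.625 km/s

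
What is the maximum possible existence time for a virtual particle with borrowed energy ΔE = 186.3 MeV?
1.767 ys

Using the energy-time uncertainty principle:
ΔEΔt ≥ ℏ/2

For a virtual particle borrowing energy ΔE, the maximum lifetime is:
Δt_max = ℏ/(2ΔE)

Converting energy:
ΔE = 186.3 MeV = 2.985e-11 J

Δt_max = (1.055e-34 J·s) / (2 × 2.985e-11 J)
Δt_max = 1.767e-24 s = 1.767 ys

Virtual particles with higher borrowed energy exist for shorter times.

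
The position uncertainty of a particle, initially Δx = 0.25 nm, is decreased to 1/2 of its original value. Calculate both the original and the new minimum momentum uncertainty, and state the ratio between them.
Original Δp_min = 2.109 × 10^-25 kg·m/s; new Δp'_min = 4.218 × 10^-25 kg·m/s; ratio Δp'_min/Δp_min = 2.

From the uncertainty principle ΔxΔp ≥ ℏ/2, the minimum momentum uncertainty is Δp_min = ℏ/(2Δx).

Original (Δx = 0.25 nm = 2.500e-10 m):
Δp_min = (1.055e-34 J·s)/(2 × 2.500e-10 m) = 2.109e-25 kg·m/s

When Δx → (1/2)Δx:
Δp'_min = ℏ/(2 × (1/2)Δx) = 2 × ℏ/(2Δx) = 2 × Δp_min
Δp'_min = 2 × 2.109e-25 kg·m/s = 4.218e-25 kg·m/s

Since Δp_min ∝ 1/Δx, when Δx is decreased to 1/2 of its original value, Δp_min increases to 2 times its original value.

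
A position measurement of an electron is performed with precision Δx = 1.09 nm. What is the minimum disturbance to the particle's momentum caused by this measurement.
4.837 × 10^-26 kg·m/s

The uncertainty principle implies that measuring position disturbs momentum:
ΔxΔp ≥ ℏ/2

When we measure position with precision Δx, we necessarily introduce a momentum uncertainty:
Δp ≥ ℏ/(2Δx)
Δp_min = (1.055e-34 J·s) / (2 × 1.090e-09 m)
Δp_min = 4.837e-26 kg·m/s

The more precisely we measure position, the greater the momentum disturbance.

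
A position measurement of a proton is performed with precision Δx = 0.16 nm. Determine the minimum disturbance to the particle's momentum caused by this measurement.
3.296 × 10^-25 kg·m/s

The uncertainty principle implies that measuring position disturbs momentum:
ΔxΔp ≥ ℏ/2

When we measure position with precision Δx, we necessarily introduce a momentum uncertainty:
Δp ≥ ℏ/(2Δx)
Δp_min = (1.055e-34 J·s) / (2 × 1.600e-10 m)
Δp_min = 3.296e-25 kg·m/s

The more precisely we measure position, the greater the momentum disturbance.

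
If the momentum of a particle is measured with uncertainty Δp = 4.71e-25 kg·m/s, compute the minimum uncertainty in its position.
111.950 pm

Using the Heisenberg uncertainty principle:
ΔxΔp ≥ ℏ/2

The minimum uncertainty in position is:
Δx_min = ℏ/(2Δp)
Δx_min = (1.055e-34 J·s) / (2 × 4.710e-25 kg·m/s)
Δx_min = 1.120e-10 m = 111.950 pm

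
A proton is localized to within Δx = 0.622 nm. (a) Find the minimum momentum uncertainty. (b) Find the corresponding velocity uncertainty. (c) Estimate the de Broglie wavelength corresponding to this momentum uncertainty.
(a) Δp_min = 8.477 × 10^-26 kg·m/s
(b) Δv_min = 50.682 m/s
(c) λ_dB = 7.816 nm

Step-by-step:

(a) From the uncertainty principle:
Δp_min = ℏ/(2Δx) = (1.055e-34 J·s)/(2 × 6.220e-10 m) = 8.477e-26 kg·m/s

(b) The velocity uncertainty:
Δv = Δp/m = (8.477e-26 kg·m/s)/(1.673e-27 kg) = 5.068e+01 m/s = 50.682 m/s

(c) The de Broglie wavelength for this momentum:
λ = h/p = (6.626e-34 J·s)/(8.477e-26 kg·m/s) = 7.816e-09 m = 7.816 nm

Note: The de Broglie wavelength is comparable to the localization size, as expected from wave-particle duality.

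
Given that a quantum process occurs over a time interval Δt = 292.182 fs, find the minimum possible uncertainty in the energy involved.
1.126 meV

Using the energy-time uncertainty principle:
ΔEΔt ≥ ℏ/2

The minimum uncertainty in energy is:
ΔE_min = ℏ/(2Δt)
ΔE_min = (1.055e-34 J·s) / (2 × 2.922e-13 s)
ΔE_min = 1.805e-22 J = 1.126 meV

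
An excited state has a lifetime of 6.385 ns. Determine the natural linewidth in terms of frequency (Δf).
12.463 MHz

Using the energy-time uncertainty principle and E = hf:
ΔEΔt ≥ ℏ/2
hΔf·Δt ≥ ℏ/2

The minimum frequency uncertainty is:
Δf = ℏ/(2hτ) = 1/(4πτ)
Δf = 1/(4π × 6.385e-09 s)
Δf = 1.246e+07 Hz = 12.463 MHz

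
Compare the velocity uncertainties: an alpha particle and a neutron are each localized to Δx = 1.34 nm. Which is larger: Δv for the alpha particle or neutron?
The neutron has the larger minimum velocity uncertainty, by a ratio of 4.0.

For both particles, Δp_min = ℏ/(2Δx) = 3.935e-26 kg·m/s (same for both).

The velocity uncertainty is Δv = Δp/m:
- alpha particle: Δv = 3.935e-26 / 6.645e-27 = 5.922e+00 m/s = 5.922 m/s
- neutron: Δv = 3.935e-26 / 1.675e-27 = 2.349e+01 m/s = 23.493 m/s

Ratio: 2.349e+01 / 5.922e+00 = 4.0

The lighter particle has larger velocity uncertainty because Δv ∝ 1/m.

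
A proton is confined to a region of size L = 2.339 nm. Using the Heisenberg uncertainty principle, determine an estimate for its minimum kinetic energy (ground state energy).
948.186 neV

Using the uncertainty principle to estimate ground state energy:

1. The position uncertainty is approximately the confinement size:
   Δx ≈ L = 2.339e-09 m

2. From ΔxΔp ≥ ℏ/2, the minimum momentum uncertainty is:
   Δp ≈ ℏ/(2L) = 2.254e-26 kg·m/s

3. The kinetic energy is approximately:
   KE ≈ (Δp)²/(2m) = (2.254e-26)²/(2 × 1.673e-27 kg)
   KE ≈ 1.519e-25 J = 948.186 neV

This is an order-of-magnitude estimate of the ground state energy.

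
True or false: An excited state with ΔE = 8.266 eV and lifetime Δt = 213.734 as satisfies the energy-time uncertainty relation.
Yes, it satisfies the uncertainty relation.

Calculate the product ΔEΔt:
ΔE = 8.266 eV = 1.324e-18 J
ΔEΔt = (1.324e-18 J) × (2.137e-16 s)
ΔEΔt = 2.831e-34 J·s

Compare to the minimum allowed value ℏ/2:
ℏ/2 = 5.273e-35 J·s

Since ΔEΔt = 2.831e-34 J·s ≥ 5.273e-35 J·s = ℏ/2,
this satisfies the uncertainty relation.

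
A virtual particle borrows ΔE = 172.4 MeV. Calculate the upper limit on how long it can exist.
1.909 ys

Using the energy-time uncertainty principle:
ΔEΔt ≥ ℏ/2

For a virtual particle borrowing energy ΔE, the maximum lifetime is:
Δt_max = ℏ/(2ΔE)

Converting energy:
ΔE = 172.4 MeV = 2.762e-11 J

Δt_max = (1.055e-34 J·s) / (2 × 2.762e-11 J)
Δt_max = 1.909e-24 s = 1.909 ys

Virtual particles with higher borrowed energy exist for shorter times.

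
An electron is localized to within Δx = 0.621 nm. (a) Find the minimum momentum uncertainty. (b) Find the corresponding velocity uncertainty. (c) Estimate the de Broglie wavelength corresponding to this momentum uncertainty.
(a) Δp_min = 8.491 × 10^-26 kg·m/s
(b) Δv_min = 93.211 km/s
(c) λ_dB = 7.804 nm

Step-by-step:

(a) From the uncertainty principle:
Δp_min = ℏ/(2Δx) = (1.055e-34 J·s)/(2 × 6.210e-10 m) = 8.491e-26 kg·m/s

(b) The velocity uncertainty:
Δv = Δp/m = (8.491e-26 kg·m/s)/(9.109e-31 kg) = 9.321e+04 m/s = 93.211 km/s

(c) The de Broglie wavelength for this momentum:
λ = h/p = (6.626e-34 J·s)/(8.491e-26 kg·m/s) = 7.804e-09 m = 7.804 nm

Note: The de Broglie wavelength is comparable to the localization size, as expected from wave-particle duality.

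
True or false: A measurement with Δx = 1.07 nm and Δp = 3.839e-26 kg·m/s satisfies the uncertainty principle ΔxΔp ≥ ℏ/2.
No, it violates the uncertainty principle (impossible measurement).

Calculate the product ΔxΔp:
ΔxΔp = (1.070e-09 m) × (3.839e-26 kg·m/s)
ΔxΔp = 4.108e-35 J·s

Compare to the minimum allowed value ℏ/2:
ℏ/2 = 5.273e-35 J·s

Since ΔxΔp = 4.108e-35 J·s < 5.273e-35 J·s = ℏ/2,
the measurement violates the uncertainty principle.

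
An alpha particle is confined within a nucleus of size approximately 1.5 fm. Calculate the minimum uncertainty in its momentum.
3.515 × 10^-20 kg·m/s

Using the Heisenberg uncertainty principle:
ΔxΔp ≥ ℏ/2

With Δx ≈ L = 1.500e-15 m (the confinement size):
Δp_min = ℏ/(2Δx)
Δp_min = (1.055e-34 J·s) / (2 × 1.500e-15 m)
Δp_min = 3.515e-20 kg·m/s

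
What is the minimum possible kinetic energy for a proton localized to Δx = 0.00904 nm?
63.477 meV

Localizing a particle requires giving it sufficient momentum uncertainty:

1. From uncertainty principle: Δp ≥ ℏ/(2Δx)
   Δp_min = (1.055e-34 J·s) / (2 × 9.040e-12 m)
   Δp_min = 5.833e-24 kg·m/s

2. This momentum uncertainty corresponds to kinetic energy:
   KE ≈ (Δp)²/(2m) = (5.833e-24)²/(2 × 1.673e-27 kg)
   KE = 1.017e-20 J = 63.477 meV

Tighter localization requires more energy.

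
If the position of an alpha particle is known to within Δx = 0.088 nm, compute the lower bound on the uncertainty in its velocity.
90.176 m/s

Using the Heisenberg uncertainty principle and Δp = mΔv:
ΔxΔp ≥ ℏ/2
Δx(mΔv) ≥ ℏ/2

The minimum uncertainty in velocity is:
Δv_min = ℏ/(2mΔx)
Δv_min = (1.055e-34 J·s) / (2 × 6.645e-27 kg × 8.800e-11 m)
Δv_min = 9.018e+01 m/s = 90.176 m/s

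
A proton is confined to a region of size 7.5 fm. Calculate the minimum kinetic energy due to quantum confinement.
92.221 keV

Using the uncertainty principle:

1. Position uncertainty: Δx ≈ 7.500e-15 m
2. Minimum momentum uncertainty: Δp = ℏ/(2Δx) = 7.030e-21 kg·m/s
3. Minimum kinetic energy:
   KE = (Δp)²/(2m) = (7.030e-21)²/(2 × 1.673e-27 kg)
   KE = 1.478e-14 J = 92.221 keV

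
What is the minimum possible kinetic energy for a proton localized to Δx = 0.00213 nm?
1.143 eV

Localizing a particle requires giving it sufficient momentum uncertainty:

1. From uncertainty principle: Δp ≥ ℏ/(2Δx)
   Δp_min = (1.055e-34 J·s) / (2 × 2.130e-12 m)
   Δp_min = 2.476e-23 kg·m/s

2. This momentum uncertainty corresponds to kinetic energy:
   KE ≈ (Δp)²/(2m) = (2.476e-23)²/(2 × 1.673e-27 kg)
   KE = 1.832e-19 J = 1.143 eV

Tighter localization requires more energy.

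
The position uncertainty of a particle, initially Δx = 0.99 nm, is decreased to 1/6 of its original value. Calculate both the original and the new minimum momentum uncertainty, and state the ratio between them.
Original Δp_min = 5.326 × 10^-26 kg·m/s; new Δp'_min = 3.196 × 10^-25 kg·m/s; ratio Δp'_min/Δp_min = 6.

From the uncertainty principle ΔxΔp ≥ ℏ/2, the minimum momentum uncertainty is Δp_min = ℏ/(2Δx).

Original (Δx = 0.99 nm = 9.900e-10 m):
Δp_min = (1.055e-34 J·s)/(2 × 9.900e-10 m) = 5.326e-26 kg·m/s

When Δx → (1/6)Δx:
Δp'_min = ℏ/(2 × (1/6)Δx) = 6 × ℏ/(2Δx) = 6 × Δp_min
Δp'_min = 6 × 5.326e-26 kg·m/s = 3.196e-25 kg·m/s

Since Δp_min ∝ 1/Δx, when Δx is decreased to 1/6 of its original value, Δp_min increases to 6 times its original value.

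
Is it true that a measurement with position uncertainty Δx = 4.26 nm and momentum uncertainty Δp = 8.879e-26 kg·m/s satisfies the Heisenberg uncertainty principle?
Yes, it satisfies the uncertainty principle.

Calculate the product ΔxΔp:
ΔxΔp = (4.260e-09 m) × (8.879e-26 kg·m/s)
ΔxΔp = 3.782e-34 J·s

Compare to the minimum allowed value ℏ/2:
ℏ/2 = 5.273e-35 J·s

Since ΔxΔp = 3.782e-34 J·s ≥ 5.273e-35 J·s = ℏ/2,
the measurement satisfies the uncertainty principle.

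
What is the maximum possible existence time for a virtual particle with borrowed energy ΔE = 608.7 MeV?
5.407 × 10^-25 s

Using the energy-time uncertainty principle:
ΔEΔt ≥ ℏ/2

For a virtual particle borrowing energy ΔE, the maximum lifetime is:
Δt_max = ℏ/(2ΔE)

Converting energy:
ΔE = 608.7 MeV = 9.752e-11 J

Δt_max = (1.055e-34 J·s) / (2 × 9.752e-11 J)
Δt_max = 5.407e-25 s = 5.407 × 10^-25 s

Virtual particles with higher borrowed energy exist for shorter times.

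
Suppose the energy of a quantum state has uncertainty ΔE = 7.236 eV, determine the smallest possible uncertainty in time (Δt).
45.482 as

Using the energy-time uncertainty principle:
ΔEΔt ≥ ℏ/2

The minimum uncertainty in time is:
Δt_min = ℏ/(2ΔE)
Δt_min = (1.055e-34 J·s) / (2 × 1.159e-18 J)
Δt_min = 4.548e-17 s = 45.482 as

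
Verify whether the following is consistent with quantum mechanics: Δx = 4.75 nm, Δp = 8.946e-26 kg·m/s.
Yes, it satisfies the uncertainty principle.

Calculate the product ΔxΔp:
ΔxΔp = (4.750e-09 m) × (8.946e-26 kg·m/s)
ΔxΔp = 4.249e-34 J·s

Compare to the minimum allowed value ℏ/2:
ℏ/2 = 5.273e-35 J·s

Since ΔxΔp = 4.249e-34 J·s ≥ 5.273e-35 J·s = ℏ/2,
the measurement satisfies the uncertainty principle.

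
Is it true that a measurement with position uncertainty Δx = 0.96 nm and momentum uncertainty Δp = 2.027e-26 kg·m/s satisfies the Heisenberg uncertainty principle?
No, it violates the uncertainty principle (impossible measurement).

Calculate the product ΔxΔp:
ΔxΔp = (9.600e-10 m) × (2.027e-26 kg·m/s)
ΔxΔp = 1.946e-35 J·s

Compare to the minimum allowed value ℏ/2:
ℏ/2 = 5.273e-35 J·s

Since ΔxΔp = 1.946e-35 J·s < 5.273e-35 J·s = ℏ/2,
the measurement violates the uncertainty principle.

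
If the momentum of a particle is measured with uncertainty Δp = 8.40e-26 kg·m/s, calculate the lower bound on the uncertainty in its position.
627.721 pm

Using the Heisenberg uncertainty principle:
ΔxΔp ≥ ℏ/2

The minimum uncertainty in position is:
Δx_min = ℏ/(2Δp)
Δx_min = (1.055e-34 J·s) / (2 × 8.400e-26 kg·m/s)
Δx_min = 6.277e-10 m = 627.721 pm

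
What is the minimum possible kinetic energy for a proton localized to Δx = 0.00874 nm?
67.910 meV

Localizing a particle requires giving it sufficient momentum uncertainty:

1. From uncertainty principle: Δp ≥ ℏ/(2Δx)
   Δp_min = (1.055e-34 J·s) / (2 × 8.740e-12 m)
   Δp_min = 6.033e-24 kg·m/s

2. This momentum uncertainty corresponds to kinetic energy:
   KE ≈ (Δp)²/(2m) = (6.033e-24)²/(2 × 1.673e-27 kg)
   KE = 1.088e-20 J = 67.910 meV

Tighter localization requires more energy.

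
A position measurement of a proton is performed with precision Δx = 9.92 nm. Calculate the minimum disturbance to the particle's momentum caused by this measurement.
5.315 × 10^-27 kg·m/s

The uncertainty principle implies that measuring position disturbs momentum:
ΔxΔp ≥ ℏ/2

When we measure position with precision Δx, we necessarily introduce a momentum uncertainty:
Δp ≥ ℏ/(2Δx)
Δp_min = (1.055e-34 J·s) / (2 × 9.920e-09 m)
Δp_min = 5.315e-27 kg·m/s

The more precisely we measure position, the greater the momentum disturbance.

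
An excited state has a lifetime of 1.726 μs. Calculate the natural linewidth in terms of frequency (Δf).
46.105 kHz

Using the energy-time uncertainty principle and E = hf:
ΔEΔt ≥ ℏ/2
hΔf·Δt ≥ ℏ/2

The minimum frequency uncertainty is:
Δf = ℏ/(2hτ) = 1/(4πτ)
Δf = 1/(4π × 1.726e-06 s)
Δf = 4.611e+04 Hz = 46.105 kHz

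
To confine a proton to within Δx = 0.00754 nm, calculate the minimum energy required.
91.246 meV

Localizing a particle requires giving it sufficient momentum uncertainty:

1. From uncertainty principle: Δp ≥ ℏ/(2Δx)
   Δp_min = (1.055e-34 J·s) / (2 × 7.540e-12 m)
   Δp_min = 6.993e-24 kg·m/s

2. This momentum uncertainty corresponds to kinetic energy:
   KE ≈ (Δp)²/(2m) = (6.993e-24)²/(2 × 1.673e-27 kg)
   KE = 1.462e-20 J = 91.246 meV

Tighter localization requires more energy.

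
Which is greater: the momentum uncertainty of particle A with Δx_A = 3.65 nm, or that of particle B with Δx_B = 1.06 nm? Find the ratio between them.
Particle B has the larger minimum momentum uncertainty, by a factor of 3.44.

For each particle, the minimum momentum uncertainty is Δp_min = ℏ/(2Δx):

Particle A: Δp_A = ℏ/(2×3.650e-09 m) = 1.445e-26 kg·m/s
Particle B: Δp_B = ℏ/(2×1.060e-09 m) = 4.974e-26 kg·m/s

Ratio: Δp_B/Δp_A = 3.44

Since Δp_min ∝ 1/Δx, the particle with smaller position uncertainty (B) has larger momentum uncertainty.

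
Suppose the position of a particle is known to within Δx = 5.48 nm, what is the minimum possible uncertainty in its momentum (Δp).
9.622 × 10^-27 kg·m/s

Using the Heisenberg uncertainty principle:
ΔxΔp ≥ ℏ/2

The minimum uncertainty in momentum is:
Δp_min = ℏ/(2Δx)
Δp_min = (1.055e-34 J·s) / (2 × 5.480e-09 m)
Δp_min = 9.622e-27 kg·m/s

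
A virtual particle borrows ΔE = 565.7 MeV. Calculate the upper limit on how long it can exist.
5.818 × 10^-25 s

Using the energy-time uncertainty principle:
ΔEΔt ≥ ℏ/2

For a virtual particle borrowing energy ΔE, the maximum lifetime is:
Δt_max = ℏ/(2ΔE)

Converting energy:
ΔE = 565.7 MeV = 9.064e-11 J

Δt_max = (1.055e-34 J·s) / (2 × 9.064e-11 J)
Δt_max = 5.818e-25 s = 5.818 × 10^-25 s

Virtual particles with higher borrowed energy exist for shorter times.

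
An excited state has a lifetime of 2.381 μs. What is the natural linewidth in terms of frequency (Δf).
33.422 kHz

Using the energy-time uncertainty principle and E = hf:
ΔEΔt ≥ ℏ/2
hΔf·Δt ≥ ℏ/2

The minimum frequency uncertainty is:
Δf = ℏ/(2hτ) = 1/(4πτ)
Δf = 1/(4π × 2.381e-06 s)
Δf = 3.342e+04 Hz = 33.422 kHz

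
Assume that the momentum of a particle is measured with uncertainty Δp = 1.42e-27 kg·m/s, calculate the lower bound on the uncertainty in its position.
37.133 nm

Using the Heisenberg uncertainty principle:
ΔxΔp ≥ ℏ/2

The minimum uncertainty in position is:
Δx_min = ℏ/(2Δp)
Δx_min = (1.055e-34 J·s) / (2 × 1.420e-27 kg·m/s)
Δx_min = 3.713e-08 m = 37.133 nm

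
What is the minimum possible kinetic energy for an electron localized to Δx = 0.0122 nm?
63.995 eV

Localizing a particle requires giving it sufficient momentum uncertainty:

1. From uncertainty principle: Δp ≥ ℏ/(2Δx)
   Δp_min = (1.055e-34 J·s) / (2 × 1.220e-11 m)
   Δp_min = 4.322e-24 kg·m/s

2. This momentum uncertainty corresponds to kinetic energy:
   KE ≈ (Δp)²/(2m) = (4.322e-24)²/(2 × 9.109e-31 kg)
   KE = 1.025e-17 J = 63.995 eV

Tighter localization requires more energy.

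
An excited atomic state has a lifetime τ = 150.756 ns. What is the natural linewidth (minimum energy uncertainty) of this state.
2.183 neV

Using the energy-time uncertainty principle:
ΔEΔt ≥ ℏ/2

The lifetime τ represents the time uncertainty Δt.
The natural linewidth (minimum energy uncertainty) is:

ΔE = ℏ/(2τ)
ΔE = (1.055e-34 J·s) / (2 × 1.508e-07 s)
ΔE = 3.498e-28 J = 2.183 neV

This natural linewidth limits the precision of spectroscopic measurements.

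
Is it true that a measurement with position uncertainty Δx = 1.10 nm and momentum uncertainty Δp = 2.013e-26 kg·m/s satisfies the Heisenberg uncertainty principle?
No, it violates the uncertainty principle (impossible measurement).

Calculate the product ΔxΔp:
ΔxΔp = (1.100e-09 m) × (2.013e-26 kg·m/s)
ΔxΔp = 2.214e-35 J·s

Compare to the minimum allowed value ℏ/2:
ℏ/2 = 5.273e-35 J·s

Since ΔxΔp = 2.214e-35 J·s < 5.273e-35 J·s = ℏ/2,
the measurement violates the uncertainty principle.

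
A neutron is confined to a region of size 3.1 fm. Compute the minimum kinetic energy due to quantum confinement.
539.054 keV

Using the uncertainty principle:

1. Position uncertainty: Δx ≈ 3.100e-15 m
2. Minimum momentum uncertainty: Δp = ℏ/(2Δx) = 1.701e-20 kg·m/s
3. Minimum kinetic energy:
   KE = (Δp)²/(2m) = (1.701e-20)²/(2 × 1.675e-27 kg)
   KE = 8.637e-14 J = 539.054 keV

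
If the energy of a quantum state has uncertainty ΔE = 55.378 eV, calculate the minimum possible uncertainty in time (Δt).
5.943 as

Using the energy-time uncertainty principle:
ΔEΔt ≥ ℏ/2

The minimum uncertainty in time is:
Δt_min = ℏ/(2ΔE)
Δt_min = (1.055e-34 J·s) / (2 × 8.873e-18 J)
Δt_min = 5.943e-18 s = 5.943 as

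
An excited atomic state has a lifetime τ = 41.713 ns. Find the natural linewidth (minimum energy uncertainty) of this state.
7.890 neV

Using the energy-time uncertainty principle:
ΔEΔt ≥ ℏ/2

The lifetime τ represents the time uncertainty Δt.
The natural linewidth (minimum energy uncertainty) is:

ΔE = ℏ/(2τ)
ΔE = (1.055e-34 J·s) / (2 × 4.171e-08 s)
ΔE = 1.264e-27 J = 7.890 neV

This natural linewidth limits the precision of spectroscopic measurements.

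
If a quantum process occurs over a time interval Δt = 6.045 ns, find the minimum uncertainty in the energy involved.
54.443 neV

Using the energy-time uncertainty principle:
ΔEΔt ≥ ℏ/2

The minimum uncertainty in energy is:
ΔE_min = ℏ/(2Δt)
ΔE_min = (1.055e-34 J·s) / (2 × 6.045e-09 s)
ΔE_min = 8.723e-27 J = 54.443 neV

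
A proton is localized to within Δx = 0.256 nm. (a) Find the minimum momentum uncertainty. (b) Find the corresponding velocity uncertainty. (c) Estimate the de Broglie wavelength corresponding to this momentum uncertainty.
(a) Δp_min = 2.060 × 10^-25 kg·m/s
(b) Δv_min = 123.143 m/s
(c) λ_dB = 3.217 nm

Step-by-step:

(a) From the uncertainty principle:
Δp_min = ℏ/(2Δx) = (1.055e-34 J·s)/(2 × 2.560e-10 m) = 2.060e-25 kg·m/s

(b) The velocity uncertainty:
Δv = Δp/m = (2.060e-25 kg·m/s)/(1.673e-27 kg) = 1.231e+02 m/s = 123.143 m/s

(c) The de Broglie wavelength for this momentum:
λ = h/p = (6.626e-34 J·s)/(2.060e-25 kg·m/s) = 3.217e-09 m = 3.217 nm

Note: The de Broglie wavelength is comparable to the localization size, as expected from wave-particle duality.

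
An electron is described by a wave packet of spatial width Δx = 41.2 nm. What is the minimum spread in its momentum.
1.280 × 10^-27 kg·m/s

For a wave packet, the spatial width Δx and momentum spread Δp are related by the uncertainty principle:
ΔxΔp ≥ ℏ/2

The minimum momentum spread is:
Δp_min = ℏ/(2Δx)
Δp_min = (1.055e-34 J·s) / (2 × 4.120e-08 m)
Δp_min = 1.280e-27 kg·m/s

A wave packet cannot have both a well-defined position and well-defined momentum.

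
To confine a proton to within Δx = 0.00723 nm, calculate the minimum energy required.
99.238 meV

Localizing a particle requires giving it sufficient momentum uncertainty:

1. From uncertainty principle: Δp ≥ ℏ/(2Δx)
   Δp_min = (1.055e-34 J·s) / (2 × 7.230e-12 m)
   Δp_min = 7.293e-24 kg·m/s

2. This momentum uncertainty corresponds to kinetic energy:
   KE ≈ (Δp)²/(2m) = (7.293e-24)²/(2 × 1.673e-27 kg)
   KE = 1.590e-20 J = 99.238 meV

Tighter localization requires more energy.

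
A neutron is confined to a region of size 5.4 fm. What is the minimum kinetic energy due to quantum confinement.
177.651 keV

Using the uncertainty principle:

1. Position uncertainty: Δx ≈ 5.400e-15 m
2. Minimum momentum uncertainty: Δp = ℏ/(2Δx) = 9.765e-21 kg·m/s
3. Minimum kinetic energy:
   KE = (Δp)²/(2m) = (9.765e-21)²/(2 × 1.675e-27 kg)
   KE = 2.846e-14 J = 177.651 keV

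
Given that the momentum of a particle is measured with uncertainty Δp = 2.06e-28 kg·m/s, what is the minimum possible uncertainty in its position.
255.964 nm

Using the Heisenberg uncertainty principle:
ΔxΔp ≥ ℏ/2

The minimum uncertainty in position is:
Δx_min = ℏ/(2Δp)
Δx_min = (1.055e-34 J·s) / (2 × 2.060e-28 kg·m/s)
Δx_min = 2.560e-07 m = 255.964 nm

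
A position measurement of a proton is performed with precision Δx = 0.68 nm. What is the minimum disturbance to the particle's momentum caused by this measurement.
7.754 × 10^-26 kg·m/s

The uncertainty principle implies that measuring position disturbs momentum:
ΔxΔp ≥ ℏ/2

When we measure position with precision Δx, we necessarily introduce a momentum uncertainty:
Δp ≥ ℏ/(2Δx)
Δp_min = (1.055e-34 J·s) / (2 × 6.800e-10 m)
Δp_min = 7.754e-26 kg·m/s

The more precisely we measure position, the greater the momentum disturbance.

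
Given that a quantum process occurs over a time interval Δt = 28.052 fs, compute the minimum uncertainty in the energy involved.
11.732 meV

Using the energy-time uncertainty principle:
ΔEΔt ≥ ℏ/2

The minimum uncertainty in energy is:
ΔE_min = ℏ/(2Δt)
ΔE_min = (1.055e-34 J·s) / (2 × 2.805e-14 s)
ΔE_min = 1.880e-21 J = 11.732 meV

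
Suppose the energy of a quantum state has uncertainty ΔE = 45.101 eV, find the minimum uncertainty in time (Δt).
7.297 as

Using the energy-time uncertainty principle:
ΔEΔt ≥ ℏ/2

The minimum uncertainty in time is:
Δt_min = ℏ/(2ΔE)
Δt_min = (1.055e-34 J·s) / (2 × 7.226e-18 J)
Δt_min = 7.297e-18 s = 7.297 as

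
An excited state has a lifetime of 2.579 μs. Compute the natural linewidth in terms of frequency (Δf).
30.856 kHz

Using the energy-time uncertainty principle and E = hf:
ΔEΔt ≥ ℏ/2
hΔf·Δt ≥ ℏ/2

The minimum frequency uncertainty is:
Δf = ℏ/(2hτ) = 1/(4πτ)
Δf = 1/(4π × 2.579e-06 s)
Δf = 3.086e+04 Hz = 30.856 kHz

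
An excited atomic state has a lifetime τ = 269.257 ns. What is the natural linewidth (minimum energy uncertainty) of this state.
1.222 neV

Using the energy-time uncertainty principle:
ΔEΔt ≥ ℏ/2

The lifetime τ represents the time uncertainty Δt.
The natural linewidth (minimum energy uncertainty) is:

ΔE = ℏ/(2τ)
ΔE = (1.055e-34 J·s) / (2 × 2.693e-07 s)
ΔE = 1.958e-28 J = 1.222 neV

This natural linewidth limits the precision of spectroscopic measurements.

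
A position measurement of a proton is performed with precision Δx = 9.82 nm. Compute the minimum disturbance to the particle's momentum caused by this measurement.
5.370 × 10^-27 kg·m/s

The uncertainty principle implies that measuring position disturbs momentum:
ΔxΔp ≥ ℏ/2

When we measure position with precision Δx, we necessarily introduce a momentum uncertainty:
Δp ≥ ℏ/(2Δx)
Δp_min = (1.055e-34 J·s) / (2 × 9.820e-09 m)
Δp_min = 5.370e-27 kg·m/s

The more precisely we measure position, the greater the momentum disturbance.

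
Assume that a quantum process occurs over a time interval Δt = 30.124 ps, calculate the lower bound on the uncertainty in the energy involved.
10.925 μeV

Using the energy-time uncertainty principle:
ΔEΔt ≥ ℏ/2

The minimum uncertainty in energy is:
ΔE_min = ℏ/(2Δt)
ΔE_min = (1.055e-34 J·s) / (2 × 3.012e-11 s)
ΔE_min = 1.750e-24 J = 10.925 μeV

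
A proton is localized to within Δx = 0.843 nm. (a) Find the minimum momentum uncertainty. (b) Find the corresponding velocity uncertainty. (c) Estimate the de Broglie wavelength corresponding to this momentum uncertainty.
(a) Δp_min = 6.255 × 10^-26 kg·m/s
(b) Δv_min = 37.396 m/s
(c) λ_dB = 10.593 nm

Step-by-step:

(a) From the uncertainty principle:
Δp_min = ℏ/(2Δx) = (1.055e-34 J·s)/(2 × 8.430e-10 m) = 6.255e-26 kg·m/s

(b) The velocity uncertainty:
Δv = Δp/m = (6.255e-26 kg·m/s)/(1.673e-27 kg) = 3.740e+01 m/s = 37.396 m/s

(c) The de Broglie wavelength for this momentum:
λ = h/p = (6.626e-34 J·s)/(6.255e-26 kg·m/s) = 1.059e-08 m = 10.593 nm

Note: The de Broglie wavelength is comparable to the localization size, as expected from wave-particle duality.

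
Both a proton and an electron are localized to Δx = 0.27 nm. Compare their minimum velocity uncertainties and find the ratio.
The electron has the larger minimum velocity uncertainty, by a ratio of 1836.2.

For both particles, Δp_min = ℏ/(2Δx) = 1.953e-25 kg·m/s (same for both).

The velocity uncertainty is Δv = Δp/m:
- proton: Δv = 1.953e-25 / 1.673e-27 = 1.168e+02 m/s = 116.757 m/s
- electron: Δv = 1.953e-25 / 9.109e-31 = 2.144e+05 m/s = 214.385 km/s

Ratio: 2.144e+05 / 1.168e+02 = 1836.2

The lighter particle has larger velocity uncertainty because Δv ∝ 1/m.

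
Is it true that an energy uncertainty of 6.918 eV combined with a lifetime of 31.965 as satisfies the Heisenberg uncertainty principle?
No, it violates the uncertainty relation.

Calculate the product ΔEΔt:
ΔE = 6.918 eV = 1.108e-18 J
ΔEΔt = (1.108e-18 J) × (3.196e-17 s)
ΔEΔt = 3.543e-35 J·s

Compare to the minimum allowed value ℏ/2:
ℏ/2 = 5.273e-35 J·s

Since ΔEΔt = 3.543e-35 J·s < 5.273e-35 J·s = ℏ/2,
this violates the uncertainty relation.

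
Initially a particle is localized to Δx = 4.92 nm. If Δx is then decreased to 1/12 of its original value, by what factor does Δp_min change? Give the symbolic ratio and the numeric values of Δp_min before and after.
Original Δp_min = 1.072 × 10^-26 kg·m/s; new Δp'_min = 1.286 × 10^-25 kg·m/s; ratio Δp'_min/Δp_min = 12.

From the uncertainty principle ΔxΔp ≥ ℏ/2, the minimum momentum uncertainty is Δp_min = ℏ/(2Δx).

Original (Δx = 4.92 nm = 4.920e-09 m):
Δp_min = (1.055e-34 J·s)/(2 × 4.920e-09 m) = 1.072e-26 kg·m/s

When Δx → (1/12)Δx:
Δp'_min = ℏ/(2 × (1/12)Δx) = 12 × ℏ/(2Δx) = 12 × Δp_min
Δp'_min = 12 × 1.072e-26 kg·m/s = 1.286e-25 kg·m/s

Since Δp_min ∝ 1/Δx, when Δx is decreased to 1/12 of its original value, Δp_min increases to 12 times its original value.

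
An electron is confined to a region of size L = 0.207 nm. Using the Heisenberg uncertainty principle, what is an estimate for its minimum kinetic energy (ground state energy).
222.291 meV

Using the uncertainty principle to estimate ground state energy:

1. The position uncertainty is approximately the confinement size:
   Δx ≈ L = 2.070e-10 m

2. From ΔxΔp ≥ ℏ/2, the minimum momentum uncertainty is:
   Δp ≈ ℏ/(2L) = 2.547e-25 kg·m/s

3. The kinetic energy is approximately:
   KE ≈ (Δp)²/(2m) = (2.547e-25)²/(2 × 9.109e-31 kg)
   KE ≈ 3.561e-20 J = 222.291 meV

This is an order-of-magnitude estimate of the ground state energy.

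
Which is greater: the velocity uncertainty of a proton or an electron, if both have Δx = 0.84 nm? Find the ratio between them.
The electron has the larger minimum velocity uncertainty, by a ratio of 1836.2.

For both particles, Δp_min = ℏ/(2Δx) = 6.277e-26 kg·m/s (same for both).

The velocity uncertainty is Δv = Δp/m:
- proton: Δv = 6.277e-26 / 1.673e-27 = 3.753e+01 m/s = 37.529 m/s
- electron: Δv = 6.277e-26 / 9.109e-31 = 6.891e+04 m/s = 68.909 km/s

Ratio: 6.891e+04 / 3.753e+01 = 1836.2

The lighter particle has larger velocity uncertainty because Δv ∝ 1/m.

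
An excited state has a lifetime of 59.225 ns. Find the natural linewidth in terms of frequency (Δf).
1.344 MHz

Using the energy-time uncertainty principle and E = hf:
ΔEΔt ≥ ℏ/2
hΔf·Δt ≥ ℏ/2

The minimum frequency uncertainty is:
Δf = ℏ/(2hτ) = 1/(4πτ)
Δf = 1/(4π × 5.923e-08 s)
Δf = 1.344e+06 Hz = 1.344 MHz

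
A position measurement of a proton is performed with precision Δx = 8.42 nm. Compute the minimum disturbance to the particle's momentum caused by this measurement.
6.262 × 10^-27 kg·m/s

The uncertainty principle implies that measuring position disturbs momentum:
ΔxΔp ≥ ℏ/2

When we measure position with precision Δx, we necessarily introduce a momentum uncertainty:
Δp ≥ ℏ/(2Δx)
Δp_min = (1.055e-34 J·s) / (2 × 8.420e-09 m)
Δp_min = 6.262e-27 kg·m/s

The more precisely we measure position, the greater the momentum disturbance.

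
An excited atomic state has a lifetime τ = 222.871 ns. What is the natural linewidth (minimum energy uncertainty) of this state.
1.477 neV

Using the energy-time uncertainty principle:
ΔEΔt ≥ ℏ/2

The lifetime τ represents the time uncertainty Δt.
The natural linewidth (minimum energy uncertainty) is:

ΔE = ℏ/(2τ)
ΔE = (1.055e-34 J·s) / (2 × 2.229e-07 s)
ΔE = 2.366e-28 J = 1.477 neV

This natural linewidth limits the precision of spectroscopic measurements.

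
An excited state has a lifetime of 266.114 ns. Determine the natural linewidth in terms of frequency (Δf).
299.035 kHz

Using the energy-time uncertainty principle and E = hf:
ΔEΔt ≥ ℏ/2
hΔf·Δt ≥ ℏ/2

The minimum frequency uncertainty is:
Δf = ℏ/(2hτ) = 1/(4πτ)
Δf = 1/(4π × 2.661e-07 s)
Δf = 2.990e+05 Hz = 299.035 kHz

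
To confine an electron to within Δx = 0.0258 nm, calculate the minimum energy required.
14.309 eV

Localizing a particle requires giving it sufficient momentum uncertainty:

1. From uncertainty principle: Δp ≥ ℏ/(2Δx)
   Δp_min = (1.055e-34 J·s) / (2 × 2.580e-11 m)
   Δp_min = 2.044e-24 kg·m/s

2. This momentum uncertainty corresponds to kinetic energy:
   KE ≈ (Δp)²/(2m) = (2.044e-24)²/(2 × 9.109e-31 kg)
   KE = 2.293e-18 J = 14.309 eV

Tighter localization requires more energy.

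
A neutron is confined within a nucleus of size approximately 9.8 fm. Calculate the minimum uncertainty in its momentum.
5.380 × 10^-21 kg·m/s

Using the Heisenberg uncertainty principle:
ΔxΔp ≥ ℏ/2

With Δx ≈ L = 9.800e-15 m (the confinement size):
Δp_min = ℏ/(2Δx)
Δp_min = (1.055e-34 J·s) / (2 × 9.800e-15 m)
Δp_min = 5.380e-21 kg·m/s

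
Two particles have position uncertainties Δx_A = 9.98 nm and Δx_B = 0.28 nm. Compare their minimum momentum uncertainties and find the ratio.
Particle B has the larger minimum momentum uncertainty, by a factor of 35.64.

For each particle, the minimum momentum uncertainty is Δp_min = ℏ/(2Δx):

Particle A: Δp_A = ℏ/(2×9.980e-09 m) = 5.283e-27 kg·m/s
Particle B: Δp_B = ℏ/(2×2.800e-10 m) = 1.883e-25 kg·m/s

Ratio: Δp_B/Δp_A = 35.64

Since Δp_min ∝ 1/Δx, the particle with smaller position uncertainty (B) has larger momentum uncertainty.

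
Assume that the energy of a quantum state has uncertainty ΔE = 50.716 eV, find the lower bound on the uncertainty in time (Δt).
6.489 as

Using the energy-time uncertainty principle:
ΔEΔt ≥ ℏ/2

The minimum uncertainty in time is:
Δt_min = ℏ/(2ΔE)
Δt_min = (1.055e-34 J·s) / (2 × 8.126e-18 J)
Δt_min = 6.489e-18 s = 6.489 as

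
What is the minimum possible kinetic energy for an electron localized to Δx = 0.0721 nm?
1.832 eV

Localizing a particle requires giving it sufficient momentum uncertainty:

1. From uncertainty principle: Δp ≥ ℏ/(2Δx)
   Δp_min = (1.055e-34 J·s) / (2 × 7.210e-11 m)
   Δp_min = 7.313e-25 kg·m/s

2. This momentum uncertainty corresponds to kinetic energy:
   KE ≈ (Δp)²/(2m) = (7.313e-25)²/(2 × 9.109e-31 kg)
   KE = 2.936e-19 J = 1.832 eV

Tighter localization requires more energy.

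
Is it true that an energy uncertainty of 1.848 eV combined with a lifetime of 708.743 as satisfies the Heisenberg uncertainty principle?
Yes, it satisfies the uncertainty relation.

Calculate the product ΔEΔt:
ΔE = 1.848 eV = 2.961e-19 J
ΔEΔt = (2.961e-19 J) × (7.087e-16 s)
ΔEΔt = 2.098e-34 J·s

Compare to the minimum allowed value ℏ/2:
ℏ/2 = 5.273e-35 J·s

Since ΔEΔt = 2.098e-34 J·s ≥ 5.273e-35 J·s = ℏ/2,
this satisfies the uncertainty relation.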